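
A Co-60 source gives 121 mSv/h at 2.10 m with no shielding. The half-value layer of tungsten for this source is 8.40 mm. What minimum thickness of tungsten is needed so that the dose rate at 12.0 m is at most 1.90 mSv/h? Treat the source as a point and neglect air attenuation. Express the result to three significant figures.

At 12.0 m, distance alone gives 121 × (2.10/12.0)² = 121 × 0.03063 = 3.706 mSv/h.
Further attenuation needed: 3.706/1.90 = 1.951.
n = log₂(1.951) = 0.9642 half-value layers.
Thickness = 0.9642 × 8.40 mm = 8.099 mm.

8.10 mm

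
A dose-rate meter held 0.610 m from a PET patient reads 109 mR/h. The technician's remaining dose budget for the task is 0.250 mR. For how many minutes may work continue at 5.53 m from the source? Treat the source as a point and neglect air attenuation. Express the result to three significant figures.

11.3 min

Intensity scales as (d₁/d₂)², so rate at 5.53 m:
109 × (0.610/5.53)² = 109 × 0.01217 = 1.327 mR/h.
Stay time = 0.250 mR ÷ 1.327 mR/h = 0.1884 h = 11.30 min.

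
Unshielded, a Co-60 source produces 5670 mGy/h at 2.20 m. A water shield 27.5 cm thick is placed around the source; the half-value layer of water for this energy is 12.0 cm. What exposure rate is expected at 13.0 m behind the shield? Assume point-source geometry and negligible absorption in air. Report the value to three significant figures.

Distance alone: (2.20/13.0)² = 0.02864, so 5670 × 0.02864 = 162.4 mGy/h.
Shield: 27.5/12.0 = 2.292 half-value layers → attenuation 2^(−2.292) = 0.2042.
Combined: 162.4 × 0.2042 = 33.16 mGy/h.

33.2 mGy/h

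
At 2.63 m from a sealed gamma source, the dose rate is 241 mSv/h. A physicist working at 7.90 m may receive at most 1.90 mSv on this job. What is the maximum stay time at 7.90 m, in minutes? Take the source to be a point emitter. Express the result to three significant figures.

4.27 min

Intensity scales as (d₁/d₂)², so rate at 7.90 m:
(2.63/7.90)² = 0.1108, so 241 × 0.1108 = 26.70 mSv/h.
Stay time = 1.90 mSv ÷ 26.70 mSv/h = 0.07116 h = 4.270 min.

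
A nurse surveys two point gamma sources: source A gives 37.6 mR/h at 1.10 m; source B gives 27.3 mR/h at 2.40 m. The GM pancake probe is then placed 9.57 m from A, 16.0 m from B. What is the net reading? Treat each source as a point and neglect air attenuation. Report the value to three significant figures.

By superposition, sum each source's inverse-square contribution:
A: 37.6 × (1.10/9.57)² = 0.4968 mR/h
B: 27.3 × (2.40/16.0)² = 0.6142 mR/h
Total = 0.4968 + 0.6142 = 1.111 mR/h.

1.11 mR/h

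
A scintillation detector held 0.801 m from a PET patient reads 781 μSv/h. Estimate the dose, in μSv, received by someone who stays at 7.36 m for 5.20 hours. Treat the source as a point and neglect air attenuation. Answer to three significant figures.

Using I₁d₁² = I₂d₂², rate at 7.36 m:
781 × (0.801/7.36)² = 781 × 0.01184 = 9.247 μSv/h.
Dose = rate × time = 9.247 μSv/h × 5.200 h = 48.08 μSv.

48.1 μSv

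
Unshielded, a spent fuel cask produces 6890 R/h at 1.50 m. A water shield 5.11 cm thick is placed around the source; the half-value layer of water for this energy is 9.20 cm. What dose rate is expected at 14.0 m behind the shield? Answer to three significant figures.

53.8 R/h

Distance alone: 6890 × (1.50/14.0)² = 6890 × 0.01148 = 79.10 R/h.
Shield: 5.11/9.20 = 0.5554 half-value layers → attenuation 2^(−0.5554) = 0.6805.
Combined: 79.10 × 0.6805 = 53.83 R/h.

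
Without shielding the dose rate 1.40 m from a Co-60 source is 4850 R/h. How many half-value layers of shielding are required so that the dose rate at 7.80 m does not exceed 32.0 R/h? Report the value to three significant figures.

At 7.80 m, distance alone gives 4850 × (1.40/7.80)² = 4850 × 0.03222 = 156.3 R/h.
Further attenuation needed: 156.3/32.0 = 4.884.
n = log₂(4.884) = 2.288 half-value layers.

2.29 half-value layers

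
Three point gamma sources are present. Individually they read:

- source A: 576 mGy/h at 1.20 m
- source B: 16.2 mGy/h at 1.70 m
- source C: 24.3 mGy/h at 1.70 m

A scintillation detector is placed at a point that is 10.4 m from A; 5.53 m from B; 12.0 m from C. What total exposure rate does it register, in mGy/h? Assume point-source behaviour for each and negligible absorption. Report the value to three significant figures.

9.69 mGy/h

Each source contributes Iᵢ·(dᵢ/rᵢ)²; contributions add.
A: 576 × (1.20/10.4)² = 7.669 mGy/h
B: 16.2 × (1.70/5.53)² = 1.531 mGy/h
C: 24.3 × (1.70/12.0)² = 0.4877 mGy/h
Total = 7.669 + 1.531 + 0.4877 = 9.688 mGy/h.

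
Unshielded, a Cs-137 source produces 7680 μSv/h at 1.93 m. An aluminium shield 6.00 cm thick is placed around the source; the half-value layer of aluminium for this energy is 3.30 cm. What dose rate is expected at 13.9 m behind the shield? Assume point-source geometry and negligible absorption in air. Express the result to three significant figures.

Distance alone: 7680 × (1.93/13.9)² = 7680 × 0.01928 = 148.1 μSv/h.
Shield: 6.00/3.30 = 1.818 half-value layers → attenuation 2^(−1.818) = 0.2836.
Combined: 148.1 × 0.2836 = 42.00 μSv/h.

42.0 μSv/h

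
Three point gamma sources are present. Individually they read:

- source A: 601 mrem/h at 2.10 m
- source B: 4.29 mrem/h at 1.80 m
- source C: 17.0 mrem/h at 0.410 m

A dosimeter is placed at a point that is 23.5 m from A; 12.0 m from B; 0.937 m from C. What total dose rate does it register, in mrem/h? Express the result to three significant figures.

By superposition, sum each source's inverse-square contribution:
A: 601 × (2.10/23.5)² = 4.799 mrem/h
B: 4.29 × (1.80/12.0)² = 0.09652 mrem/h
C: 17.0 × (0.410/0.937)² = 3.255 mrem/h
Total = 4.799 + 0.09652 + 3.255 = 8.151 mrem/h.

8.15 mrem/h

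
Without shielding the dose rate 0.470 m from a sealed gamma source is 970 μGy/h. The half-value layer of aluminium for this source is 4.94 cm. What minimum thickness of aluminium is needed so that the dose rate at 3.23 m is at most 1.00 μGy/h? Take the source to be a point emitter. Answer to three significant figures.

21.5 cm

At 3.23 m, distance alone gives 970 × (0.470/3.23)² = 970 × 0.02117 = 20.53 μGy/h.
Further attenuation needed: 20.53/1.00 = 20.53.
n = log₂(20.53) = 4.360 half-value layers.
Thickness = 4.360 × 4.94 cm = 21.54 cm.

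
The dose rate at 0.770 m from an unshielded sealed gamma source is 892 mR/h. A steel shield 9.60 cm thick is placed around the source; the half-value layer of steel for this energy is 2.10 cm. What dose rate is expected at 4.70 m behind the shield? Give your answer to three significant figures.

1.01 mR/h

Distance alone: (0.770/4.70)² = 0.02684, so 892 × 0.02684 = 23.94 mR/h.
Shield: 9.60/2.10 = 4.571 half-value layers → attenuation 2^(−4.571) = 0.04207.
Combined: 23.94 × 0.04207 = 1.007 mR/h.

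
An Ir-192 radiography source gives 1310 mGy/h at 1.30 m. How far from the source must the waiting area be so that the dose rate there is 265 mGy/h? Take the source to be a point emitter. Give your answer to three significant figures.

2.89 m

Since intensity falls as 1/r², d₂ = d₁·√(I₁/I₂).
I₁/I₂ = 1310/265 = 4.943, so d₂ = 1.30 × √4.943 = 2.890 m.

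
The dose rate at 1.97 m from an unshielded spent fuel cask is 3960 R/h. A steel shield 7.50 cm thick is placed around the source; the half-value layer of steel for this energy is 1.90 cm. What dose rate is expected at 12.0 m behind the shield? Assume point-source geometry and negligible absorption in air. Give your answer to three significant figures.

Distance alone: 3960 × (1.97/12.0)² = 3960 × 0.02695 = 106.7 R/h.
Shield: 7.50/1.90 = 3.947 half-value layers → attenuation 2^(−3.947) = 0.06484.
Combined: 106.7 × 0.06484 = 6.918 R/h.

6.92 R/h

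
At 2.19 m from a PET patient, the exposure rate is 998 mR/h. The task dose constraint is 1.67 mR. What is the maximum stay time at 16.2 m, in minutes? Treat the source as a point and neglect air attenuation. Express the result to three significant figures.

5.49 min

Since intensity falls as 1/r², rate at 16.2 m:
(2.19/16.2)² = 0.01828, so 998 × 0.01828 = 18.24 mR/h.
Stay time = 1.67 mR ÷ 18.24 mR/h = 0.09156 h = 5.494 min.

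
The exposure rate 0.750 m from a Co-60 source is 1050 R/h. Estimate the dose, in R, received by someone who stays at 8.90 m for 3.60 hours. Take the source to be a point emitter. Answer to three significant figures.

Since intensity falls as 1/r², rate at 8.90 m:
(0.750/8.90)² = 0.007101, so 1050 × 0.007101 = 7.456 R/h.
Dose = rate × time = 7.456 R/h × 3.600 h = 26.84 R.

26.8 R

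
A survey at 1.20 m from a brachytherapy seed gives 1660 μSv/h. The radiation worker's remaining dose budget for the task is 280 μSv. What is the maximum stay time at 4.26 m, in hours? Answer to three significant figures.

2.13 h

By the inverse-square law, rate at 4.26 m:
(1.20/4.26)² = 0.07935, so 1660 × 0.07935 = 131.7 μSv/h.
Stay time = 280 μSv ÷ 131.7 μSv/h = 2.126 h.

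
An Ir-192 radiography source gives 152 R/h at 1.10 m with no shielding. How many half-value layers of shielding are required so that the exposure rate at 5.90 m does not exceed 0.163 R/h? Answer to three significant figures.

At 5.90 m, distance alone gives 152 × (1.10/5.90)² = 152 × 0.03476 = 5.284 R/h.
Further attenuation needed: 5.284/0.163 = 32.42.
n = log₂(32.42) = 5.019 half-value layers.

5.02 half-value layers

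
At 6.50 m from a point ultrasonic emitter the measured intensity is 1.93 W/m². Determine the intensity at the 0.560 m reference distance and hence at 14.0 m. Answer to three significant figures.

260 W/m²; 0.416 W/m²

By the inverse-square law,
At 0.560 m: (6.50/0.560)² = 134.7, so 1.93 × 134.7 = 260.0 W/m²
At 14.0 m: (0.560/14.0)² = 0.001600, so 260.0 × 0.001600 = 0.4160 W/m².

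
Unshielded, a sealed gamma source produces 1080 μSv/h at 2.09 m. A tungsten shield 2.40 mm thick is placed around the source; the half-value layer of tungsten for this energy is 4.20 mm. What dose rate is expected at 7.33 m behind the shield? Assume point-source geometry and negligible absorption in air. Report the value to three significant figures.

59.1 μSv/h

Distance alone: 1080 × (2.09/7.33)² = 1080 × 0.08130 = 87.80 μSv/h.
Shield: 2.40/4.20 = 0.5714 half-value layers → attenuation 2^(−0.5714) = 0.6730.
Combined: 87.80 × 0.6730 = 59.09 μSv/h.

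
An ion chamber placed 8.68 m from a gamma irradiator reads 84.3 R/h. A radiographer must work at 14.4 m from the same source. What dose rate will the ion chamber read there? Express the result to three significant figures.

30.6 R/h

By the inverse-square law, scaling from 8.68 m to 14.4 m:
84.3 × (8.68/14.4)² = 84.3 × 0.3633 = 30.63 R/h.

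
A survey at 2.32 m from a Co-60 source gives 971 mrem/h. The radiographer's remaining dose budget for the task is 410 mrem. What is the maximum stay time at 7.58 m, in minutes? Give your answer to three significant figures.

Applying the 1/r² law, rate at 7.58 m:
971 × (2.32/7.58)² = 971 × 0.09368 = 90.96 mrem/h.
Stay time = 410 mrem ÷ 90.96 mrem/h = 4.507 h = 270.4 min.

270 min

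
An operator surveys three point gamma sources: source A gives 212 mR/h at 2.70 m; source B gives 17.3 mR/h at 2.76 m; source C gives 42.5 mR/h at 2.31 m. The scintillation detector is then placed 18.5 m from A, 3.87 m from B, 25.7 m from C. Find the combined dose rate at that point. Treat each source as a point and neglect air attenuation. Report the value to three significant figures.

Each source contributes Iᵢ·(dᵢ/rᵢ)²; contributions add.
A: 212 × (2.70/18.5)² = 4.516 mR/h
B: 17.3 × (2.76/3.87)² = 8.799 mR/h
C: 42.5 × (2.31/25.7)² = 0.3434 mR/h
Total = 4.516 + 8.799 + 0.3434 = 13.66 mR/h.

13.7 mR/h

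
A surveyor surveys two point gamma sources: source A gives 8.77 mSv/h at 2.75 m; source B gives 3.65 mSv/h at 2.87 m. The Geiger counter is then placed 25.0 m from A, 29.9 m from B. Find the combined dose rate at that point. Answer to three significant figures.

0.140 mSv/h

Each source contributes Iᵢ·(dᵢ/rᵢ)²; contributions add.
A: 8.77 × (2.75/25.0)² = 0.1061 mSv/h
B: 3.65 × (2.87/29.9)² = 0.03363 mSv/h
Total = 0.1061 + 0.03363 = 0.1397 mSv/h.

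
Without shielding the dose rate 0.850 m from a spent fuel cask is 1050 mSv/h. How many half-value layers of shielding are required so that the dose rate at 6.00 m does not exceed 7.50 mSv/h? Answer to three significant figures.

At 6.00 m, distance alone gives (0.850/6.00)² = 0.02007, so 1050 × 0.02007 = 21.07 mSv/h.
Further attenuation needed: 21.07/7.50 = 2.809.
n = log₂(2.809) = 1.490 half-value layers.

1.49 half-value layers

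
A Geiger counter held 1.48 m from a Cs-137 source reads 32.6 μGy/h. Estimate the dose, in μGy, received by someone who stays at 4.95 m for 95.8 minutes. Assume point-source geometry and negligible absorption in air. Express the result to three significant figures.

4.65 μGy

Using I₁d₁² = I₂d₂², rate at 4.95 m:
(1.48/4.95)² = 0.08939, so 32.6 × 0.08939 = 2.914 μGy/h.
Dose = rate × time = 2.914 μGy/h × 1.597 h = 4.654 μGy.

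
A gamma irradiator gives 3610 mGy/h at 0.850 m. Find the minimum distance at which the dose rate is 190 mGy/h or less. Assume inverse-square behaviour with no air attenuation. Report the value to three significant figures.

Applying the 1/r² law, d₂ = d₁·√(I₁/I₂).
I₁/I₂ = 3610/190 = 19.00, so d₂ = 0.850 × √19.00 = 3.705 m.

3.71 m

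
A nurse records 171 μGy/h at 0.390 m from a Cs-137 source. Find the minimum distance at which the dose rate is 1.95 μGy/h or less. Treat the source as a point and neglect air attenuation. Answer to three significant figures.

3.65 m

Applying the 1/r² law, d₂ = d₁·√(I₁/I₂).
I₁/I₂ = 171/1.95 = 87.69, so d₂ = 0.390 × √87.69 = 3.652 m.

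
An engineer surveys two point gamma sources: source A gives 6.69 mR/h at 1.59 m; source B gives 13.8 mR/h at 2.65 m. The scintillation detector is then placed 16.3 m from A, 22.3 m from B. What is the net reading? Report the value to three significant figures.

Each source contributes Iᵢ·(dᵢ/rᵢ)²; contributions add.
A: 6.69 × (1.59/16.3)² = 0.06366 mR/h
B: 13.8 × (2.65/22.3)² = 0.1949 mR/h
Total = 0.06366 + 0.1949 = 0.2586 mR/h.

0.259 mR/h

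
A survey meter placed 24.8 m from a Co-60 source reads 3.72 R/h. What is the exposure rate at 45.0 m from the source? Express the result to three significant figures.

1.13 R/h

Using I₁d₁² = I₂d₂², scaling from 24.8 m to 45.0 m:
(24.8/45.0)² = 0.3037, so 3.72 × 0.3037 = 1.130 R/h.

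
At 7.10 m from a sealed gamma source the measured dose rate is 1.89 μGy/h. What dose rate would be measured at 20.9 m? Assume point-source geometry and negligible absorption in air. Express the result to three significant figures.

By the inverse-square law, scaling from 7.10 m to 20.9 m:
(7.10/20.9)² = 0.1154, so 1.89 × 0.1154 = 0.2181 μGy/h.

0.218 μGy/h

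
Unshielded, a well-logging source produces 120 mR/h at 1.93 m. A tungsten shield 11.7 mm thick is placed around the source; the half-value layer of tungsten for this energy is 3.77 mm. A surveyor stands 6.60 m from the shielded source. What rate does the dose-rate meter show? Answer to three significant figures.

Distance alone: 120 × (1.93/6.60)² = 120 × 0.08551 = 10.26 mR/h.
Shield: 11.7/3.77 = 3.103 half-value layers → attenuation 2^(−3.103) = 0.1164.
Combined: 10.26 × 0.1164 = 1.194 mR/h.

1.19 mR/h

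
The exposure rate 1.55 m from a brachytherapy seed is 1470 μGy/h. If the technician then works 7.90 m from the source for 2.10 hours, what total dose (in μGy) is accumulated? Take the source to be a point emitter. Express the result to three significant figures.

Using I₁d₁² = I₂d₂², rate at 7.90 m:
1470 × (1.55/7.90)² = 1470 × 0.03850 = 56.59 μGy/h.
Dose = rate × time = 56.59 μGy/h × 2.100 h = 118.8 μGy.

119 μGy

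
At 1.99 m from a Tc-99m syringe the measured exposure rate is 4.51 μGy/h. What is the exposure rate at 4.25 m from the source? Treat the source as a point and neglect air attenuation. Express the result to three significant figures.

0.989 μGy/h

Applying the 1/r² law, scaling from 1.99 m to 4.25 m:
(1.99/4.25)² = 0.2192, so 4.51 × 0.2192 = 0.9886 μGy/h.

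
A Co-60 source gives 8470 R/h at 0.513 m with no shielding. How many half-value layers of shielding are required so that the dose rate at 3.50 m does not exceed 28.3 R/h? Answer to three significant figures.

At 3.50 m, distance alone gives (0.513/3.50)² = 0.02148, so 8470 × 0.02148 = 181.9 R/h.
Further attenuation needed: 181.9/28.3 = 6.428.
n = log₂(6.428) = 2.684 half-value layers.

2.68 half-value layers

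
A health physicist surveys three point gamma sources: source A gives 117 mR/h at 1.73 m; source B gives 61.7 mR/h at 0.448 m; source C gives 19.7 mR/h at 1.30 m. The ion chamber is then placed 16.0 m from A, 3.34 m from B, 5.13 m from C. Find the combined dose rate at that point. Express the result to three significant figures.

3.74 mR/h

By superposition, sum each source's inverse-square contribution:
A: 117 × (1.73/16.0)² = 1.368 mR/h
B: 61.7 × (0.448/3.34)² = 1.110 mR/h
C: 19.7 × (1.30/5.13)² = 1.265 mR/h
Total = 1.368 + 1.110 + 1.265 = 3.743 mR/h.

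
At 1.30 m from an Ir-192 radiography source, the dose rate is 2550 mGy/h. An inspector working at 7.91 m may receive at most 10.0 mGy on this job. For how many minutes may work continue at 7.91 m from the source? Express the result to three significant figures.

8.71 min

Since intensity falls as 1/r², rate at 7.91 m:
2550 × (1.30/7.91)² = 2550 × 0.02701 = 68.88 mGy/h.
Stay time = 10.0 mGy ÷ 68.88 mGy/h = 0.1452 h = 8.712 min.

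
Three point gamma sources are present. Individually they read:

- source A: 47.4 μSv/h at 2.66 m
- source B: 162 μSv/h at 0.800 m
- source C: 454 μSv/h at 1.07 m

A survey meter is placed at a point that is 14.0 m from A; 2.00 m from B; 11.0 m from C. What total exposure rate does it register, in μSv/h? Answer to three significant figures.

31.9 μSv/h

Each source contributes Iᵢ·(dᵢ/rᵢ)²; contributions add.
A: 47.4 × (2.66/14.0)² = 1.711 μSv/h
B: 162 × (0.800/2.00)² = 25.92 μSv/h
C: 454 × (1.07/11.0)² = 4.296 μSv/h
Total = 1.711 + 25.92 + 4.296 = 31.93 μSv/h.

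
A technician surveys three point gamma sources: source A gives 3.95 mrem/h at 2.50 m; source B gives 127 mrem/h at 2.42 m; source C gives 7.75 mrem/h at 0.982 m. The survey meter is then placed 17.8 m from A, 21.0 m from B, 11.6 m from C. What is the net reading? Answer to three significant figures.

1.82 mrem/h

Each source contributes Iᵢ·(dᵢ/rᵢ)²; contributions add.
A: 3.95 × (2.50/17.8)² = 0.07792 mrem/h
B: 127 × (2.42/21.0)² = 1.687 mrem/h
C: 7.75 × (0.982/11.6)² = 0.05554 mrem/h
Total = 0.07792 + 1.687 + 0.05554 = 1.820 mrem/h.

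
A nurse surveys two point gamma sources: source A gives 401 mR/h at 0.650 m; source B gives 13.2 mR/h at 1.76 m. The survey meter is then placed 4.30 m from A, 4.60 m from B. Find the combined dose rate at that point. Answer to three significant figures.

11.1 mR/h

By superposition, sum each source's inverse-square contribution:
A: 401 × (0.650/4.30)² = 9.163 mR/h
B: 13.2 × (1.76/4.60)² = 1.932 mR/h
Total = 9.163 + 1.932 = 11.10 mR/h.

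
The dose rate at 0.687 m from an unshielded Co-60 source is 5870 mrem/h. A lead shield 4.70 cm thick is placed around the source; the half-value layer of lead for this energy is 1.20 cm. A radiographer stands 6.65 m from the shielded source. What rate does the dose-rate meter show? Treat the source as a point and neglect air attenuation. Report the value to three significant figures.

4.15 mrem/h

Distance alone: 5870 × (0.687/6.65)² = 5870 × 0.01067 = 62.63 mrem/h.
Shield: 4.70/1.20 = 3.917 half-value layers → attenuation 2^(−3.917) = 0.06620.
Combined: 62.63 × 0.06620 = 4.146 mrem/h.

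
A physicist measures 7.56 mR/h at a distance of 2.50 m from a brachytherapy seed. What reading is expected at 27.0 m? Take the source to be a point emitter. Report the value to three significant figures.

0.0648 mR/h

Applying the 1/r² law, the rate at 27.0 m is
(2.50/27.0)² = 0.008573, so 7.56 × 0.008573 = 0.06481 mR/h.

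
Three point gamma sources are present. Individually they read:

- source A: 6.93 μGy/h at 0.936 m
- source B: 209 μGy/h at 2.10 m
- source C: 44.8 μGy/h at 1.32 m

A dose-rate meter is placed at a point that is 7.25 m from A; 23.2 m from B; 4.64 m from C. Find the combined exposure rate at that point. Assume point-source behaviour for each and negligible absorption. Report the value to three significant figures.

Each source contributes Iᵢ·(dᵢ/rᵢ)²; contributions add.
A: 6.93 × (0.936/7.25)² = 0.1155 μGy/h
B: 209 × (2.10/23.2)² = 1.712 μGy/h
C: 44.8 × (1.32/4.64)² = 3.626 μGy/h
Total = 0.1155 + 1.712 + 3.626 = 5.454 μGy/h.

5.45 μGy/h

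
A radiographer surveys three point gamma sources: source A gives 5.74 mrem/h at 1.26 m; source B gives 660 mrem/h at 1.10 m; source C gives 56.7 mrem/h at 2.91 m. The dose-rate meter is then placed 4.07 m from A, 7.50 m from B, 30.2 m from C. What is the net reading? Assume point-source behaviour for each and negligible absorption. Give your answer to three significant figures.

15.3 mrem/h

Each source contributes Iᵢ·(dᵢ/rᵢ)²; contributions add.
A: 5.74 × (1.26/4.07)² = 0.5501 mrem/h
B: 660 × (1.10/7.50)² = 14.20 mrem/h
C: 56.7 × (2.91/30.2)² = 0.5264 mrem/h
Total = 0.5501 + 14.20 + 0.5264 = 15.28 mrem/h.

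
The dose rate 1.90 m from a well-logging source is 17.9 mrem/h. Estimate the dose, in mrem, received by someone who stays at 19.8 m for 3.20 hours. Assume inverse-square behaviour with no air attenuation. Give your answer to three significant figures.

0.527 mrem

Since intensity falls as 1/r², rate at 19.8 m:
(1.90/19.8)² = 0.009208, so 17.9 × 0.009208 = 0.1648 mrem/h.
Dose = rate × time = 0.1648 mrem/h × 3.200 h = 0.5274 mrem.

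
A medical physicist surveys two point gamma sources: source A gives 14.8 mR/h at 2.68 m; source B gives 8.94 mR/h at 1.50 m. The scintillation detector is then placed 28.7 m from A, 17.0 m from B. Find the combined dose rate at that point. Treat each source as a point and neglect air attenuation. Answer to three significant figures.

By superposition, sum each source's inverse-square contribution:
A: 14.8 × (2.68/28.7)² = 0.1291 mR/h
B: 8.94 × (1.50/17.0)² = 0.06960 mR/h
Total = 0.1291 + 0.06960 = 0.1987 mR/h.

0.199 mR/h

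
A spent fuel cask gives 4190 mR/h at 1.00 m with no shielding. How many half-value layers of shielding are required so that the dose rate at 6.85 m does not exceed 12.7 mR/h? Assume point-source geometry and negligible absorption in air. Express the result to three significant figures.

2.81 half-value layers

At 6.85 m, distance alone gives (1.00/6.85)² = 0.02131, so 4190 × 0.02131 = 89.29 mR/h.
Further attenuation needed: 89.29/12.7 = 7.031.
n = log₂(7.031) = 2.814 half-value layers.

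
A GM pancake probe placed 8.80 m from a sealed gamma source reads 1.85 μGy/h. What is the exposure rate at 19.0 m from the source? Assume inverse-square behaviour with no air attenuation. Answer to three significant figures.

0.397 μGy/h

Using I₁d₁² = I₂d₂², scaling from 8.80 m to 19.0 m:
1.85 × (8.80/19.0)² = 1.85 × 0.2145 = 0.3968 μGy/h.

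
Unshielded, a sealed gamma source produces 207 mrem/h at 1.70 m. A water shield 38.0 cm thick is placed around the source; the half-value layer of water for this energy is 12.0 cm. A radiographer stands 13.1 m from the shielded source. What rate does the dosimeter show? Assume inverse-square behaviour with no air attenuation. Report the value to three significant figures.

0.388 mrem/h

Distance alone: (1.70/13.1)² = 0.01684, so 207 × 0.01684 = 3.486 mrem/h.
Shield: 38.0/12.0 = 3.167 half-value layers → attenuation 2^(−3.167) = 0.1113.
Combined: 3.486 × 0.1113 = 0.3880 mrem/h.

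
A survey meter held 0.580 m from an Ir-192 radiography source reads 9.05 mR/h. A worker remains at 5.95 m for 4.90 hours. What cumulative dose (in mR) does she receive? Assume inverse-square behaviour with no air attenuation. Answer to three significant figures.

0.421 mR

Intensity scales as (d₁/d₂)², so rate at 5.95 m:
(0.580/5.95)² = 0.009502, so 9.05 × 0.009502 = 0.08599 mR/h.
Dose = rate × time = 0.08599 mR/h × 4.900 h = 0.4214 mR.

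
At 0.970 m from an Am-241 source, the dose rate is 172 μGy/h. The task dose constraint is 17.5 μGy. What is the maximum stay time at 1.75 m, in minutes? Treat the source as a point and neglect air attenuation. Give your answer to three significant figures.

Applying the 1/r² law, rate at 1.75 m:
172 × (0.970/1.75)² = 172 × 0.3072 = 52.84 μGy/h.
Stay time = 17.5 μGy ÷ 52.84 μGy/h = 0.3312 h = 19.87 min.

19.9 min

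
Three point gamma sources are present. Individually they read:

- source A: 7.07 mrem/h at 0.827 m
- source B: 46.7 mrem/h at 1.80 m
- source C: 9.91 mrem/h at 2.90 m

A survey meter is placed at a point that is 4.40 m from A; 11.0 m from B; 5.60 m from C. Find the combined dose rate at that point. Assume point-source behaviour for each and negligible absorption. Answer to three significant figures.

4.16 mrem/h

Each source contributes Iᵢ·(dᵢ/rᵢ)²; contributions add.
A: 7.07 × (0.827/4.40)² = 0.2498 mrem/h
B: 46.7 × (1.80/11.0)² = 1.250 mrem/h
C: 9.91 × (2.90/5.60)² = 2.658 mrem/h
Total = 0.2498 + 1.250 + 2.658 = 4.158 mrem/h.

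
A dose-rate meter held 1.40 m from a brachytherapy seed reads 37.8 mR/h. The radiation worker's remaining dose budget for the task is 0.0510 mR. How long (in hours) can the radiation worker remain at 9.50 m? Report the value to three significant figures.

Intensity scales as (d₁/d₂)², so rate at 9.50 m:
37.8 × (1.40/9.50)² = 37.8 × 0.02172 = 0.8210 mR/h.
Stay time = 0.0510 mR ÷ 0.8210 mR/h = 0.06212 h.

0.0621 h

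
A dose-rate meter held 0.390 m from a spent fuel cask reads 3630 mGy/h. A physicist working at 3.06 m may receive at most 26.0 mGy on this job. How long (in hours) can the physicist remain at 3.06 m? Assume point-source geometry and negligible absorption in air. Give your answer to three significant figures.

0.441 h

Applying the 1/r² law, rate at 3.06 m:
(0.390/3.06)² = 0.01624, so 3630 × 0.01624 = 58.95 mGy/h.
Stay time = 26.0 mGy ÷ 58.95 mGy/h = 0.4411 h.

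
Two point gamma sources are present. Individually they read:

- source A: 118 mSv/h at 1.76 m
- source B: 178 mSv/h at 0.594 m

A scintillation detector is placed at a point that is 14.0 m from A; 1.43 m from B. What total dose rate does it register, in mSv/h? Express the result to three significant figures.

32.6 mSv/h

Each source contributes Iᵢ·(dᵢ/rᵢ)²; contributions add.
A: 118 × (1.76/14.0)² = 1.865 mSv/h
B: 178 × (0.594/1.43)² = 30.71 mSv/h
Total = 1.865 + 30.71 = 32.58 mSv/h.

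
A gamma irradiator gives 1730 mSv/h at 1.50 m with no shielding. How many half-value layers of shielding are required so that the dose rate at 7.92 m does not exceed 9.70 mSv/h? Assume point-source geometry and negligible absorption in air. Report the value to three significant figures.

At 7.92 m, distance alone gives 1730 × (1.50/7.92)² = 1730 × 0.03587 = 62.06 mSv/h.
Further attenuation needed: 62.06/9.70 = 6.398.
n = log₂(6.398) = 2.678 half-value layers.

2.68 half-value layers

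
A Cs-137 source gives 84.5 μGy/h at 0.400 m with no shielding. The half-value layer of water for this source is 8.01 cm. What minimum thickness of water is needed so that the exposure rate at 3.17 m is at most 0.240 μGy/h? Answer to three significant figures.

At 3.17 m, distance alone gives (0.400/3.17)² = 0.01592, so 84.5 × 0.01592 = 1.345 μGy/h.
Further attenuation needed: 1.345/0.240 = 5.604.
n = log₂(5.604) = 2.486 half-value layers.
Thickness = 2.486 × 8.01 cm = 19.91 cm.

19.9 cm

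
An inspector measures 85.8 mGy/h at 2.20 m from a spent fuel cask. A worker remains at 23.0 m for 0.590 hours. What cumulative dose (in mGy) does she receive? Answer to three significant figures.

0.463 mGy

Using I₁d₁² = I₂d₂², rate at 23.0 m:
85.8 × (2.20/23.0)² = 85.8 × 0.009149 = 0.7850 mGy/h.
Dose = rate × time = 0.7850 mGy/h × 0.5900 h = 0.4632 mGy.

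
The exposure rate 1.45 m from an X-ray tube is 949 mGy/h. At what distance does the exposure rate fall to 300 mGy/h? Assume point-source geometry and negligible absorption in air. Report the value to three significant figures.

2.58 m

Since intensity falls as 1/r², d₂ = d₁·√(I₁/I₂).
I₁/I₂ = 949/300 = 3.163, so d₂ = 1.45 × √3.163 = 2.579 m.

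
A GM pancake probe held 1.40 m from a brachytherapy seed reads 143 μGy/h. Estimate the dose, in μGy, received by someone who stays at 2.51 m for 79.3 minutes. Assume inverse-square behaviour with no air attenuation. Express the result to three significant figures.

Since intensity falls as 1/r², rate at 2.51 m:
143 × (1.40/2.51)² = 143 × 0.3111 = 44.49 μGy/h.
Dose = rate × time = 44.49 μGy/h × 1.322 h = 58.82 μGy.

58.8 μGy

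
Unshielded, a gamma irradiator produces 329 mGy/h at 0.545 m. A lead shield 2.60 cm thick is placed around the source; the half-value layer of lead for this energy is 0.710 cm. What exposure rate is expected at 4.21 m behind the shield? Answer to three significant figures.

0.436 mGy/h

Distance alone: 329 × (0.545/4.21)² = 329 × 0.01676 = 5.514 mGy/h.
Shield: 2.60/0.710 = 3.662 half-value layers → attenuation 2^(−3.662) = 0.07900.
Combined: 5.514 × 0.07900 = 0.4356 mGy/h.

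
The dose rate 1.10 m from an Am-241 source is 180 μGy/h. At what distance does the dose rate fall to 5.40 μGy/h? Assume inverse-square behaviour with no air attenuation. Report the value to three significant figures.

6.35 m

Intensity scales as (d₁/d₂)², so d₂ = d₁·√(I₁/I₂).
I₁/I₂ = 180/5.40 = 33.33, so d₂ = 1.10 × √33.33 = 6.351 m.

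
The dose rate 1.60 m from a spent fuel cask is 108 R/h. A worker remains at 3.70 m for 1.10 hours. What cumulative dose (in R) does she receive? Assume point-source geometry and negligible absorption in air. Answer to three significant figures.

22.2 R

Intensity scales as (d₁/d₂)², so rate at 3.70 m:
(1.60/3.70)² = 0.1870, so 108 × 0.1870 = 20.20 R/h.
Dose = rate × time = 20.20 R/h × 1.100 h = 22.22 R.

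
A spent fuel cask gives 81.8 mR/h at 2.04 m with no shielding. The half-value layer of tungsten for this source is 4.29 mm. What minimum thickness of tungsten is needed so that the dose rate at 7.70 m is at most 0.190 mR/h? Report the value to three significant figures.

At 7.70 m, distance alone gives (2.04/7.70)² = 0.07019, so 81.8 × 0.07019 = 5.742 mR/h.
Further attenuation needed: 5.742/0.190 = 30.22.
n = log₂(30.22) = 4.917 half-value layers.
Thickness = 4.917 × 4.29 mm = 21.09 mm.

21.1 mm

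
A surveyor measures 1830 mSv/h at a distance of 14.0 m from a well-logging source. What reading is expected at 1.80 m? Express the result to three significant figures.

By the inverse-square law, the rate at 1.80 m is
(14.0/1.80)² = 60.49, so 1830 × 60.49 = 110700 mSv/h.

111000 mSv/h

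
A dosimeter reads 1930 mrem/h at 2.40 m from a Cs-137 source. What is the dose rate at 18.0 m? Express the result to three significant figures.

34.3 mrem/h

Using I₁d₁² = I₂d₂², the rate at 18.0 m is
(2.40/18.0)² = 0.01778, so 1930 × 0.01778 = 34.32 mrem/h.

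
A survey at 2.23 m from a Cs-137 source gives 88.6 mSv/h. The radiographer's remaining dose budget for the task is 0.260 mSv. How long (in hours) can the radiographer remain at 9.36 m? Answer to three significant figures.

By the inverse-square law, rate at 9.36 m:
(2.23/9.36)² = 0.05676, so 88.6 × 0.05676 = 5.029 mSv/h.
Stay time = 0.260 mSv ÷ 5.029 mSv/h = 0.05170 h.

0.0517 h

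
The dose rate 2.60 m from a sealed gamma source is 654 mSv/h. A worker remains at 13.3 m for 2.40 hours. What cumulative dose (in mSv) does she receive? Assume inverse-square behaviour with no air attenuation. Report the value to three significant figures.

Using I₁d₁² = I₂d₂², rate at 13.3 m:
(2.60/13.3)² = 0.03822, so 654 × 0.03822 = 25.00 mSv/h.
Dose = rate × time = 25.00 mSv/h × 2.400 h = 60.00 mSv.

60.0 mSv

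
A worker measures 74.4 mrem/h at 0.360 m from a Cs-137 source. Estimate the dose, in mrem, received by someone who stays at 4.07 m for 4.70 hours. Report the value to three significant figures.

2.74 mrem

Using I₁d₁² = I₂d₂², rate at 4.07 m:
(0.360/4.07)² = 0.007824, so 74.4 × 0.007824 = 0.5821 mrem/h.
Dose = rate × time = 0.5821 mrem/h × 4.700 h = 2.736 mrem.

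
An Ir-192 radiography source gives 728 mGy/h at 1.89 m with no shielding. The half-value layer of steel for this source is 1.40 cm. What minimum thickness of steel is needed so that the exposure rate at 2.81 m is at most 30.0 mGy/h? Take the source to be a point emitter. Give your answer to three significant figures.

At 2.81 m, distance alone gives 728 × (1.89/2.81)² = 728 × 0.4524 = 329.3 mGy/h.
Further attenuation needed: 329.3/30.0 = 10.98.
n = log₂(10.98) = 3.457 half-value layers.
Thickness = 3.457 × 1.40 cm = 4.840 cm.

4.84 cm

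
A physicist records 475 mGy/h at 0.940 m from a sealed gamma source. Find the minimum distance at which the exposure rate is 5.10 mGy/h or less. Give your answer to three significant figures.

Applying the 1/r² law, d₂ = d₁·√(I₁/I₂).
I₁/I₂ = 475/5.10 = 93.14, so d₂ = 0.940 × √93.14 = 9.072 m.

9.07 m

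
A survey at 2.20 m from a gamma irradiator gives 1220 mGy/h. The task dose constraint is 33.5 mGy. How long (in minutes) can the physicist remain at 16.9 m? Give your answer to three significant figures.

97.2 min

By the inverse-square law, rate at 16.9 m:
1220 × (2.20/16.9)² = 1220 × 0.01695 = 20.68 mGy/h.
Stay time = 33.5 mGy ÷ 20.68 mGy/h = 1.620 h = 97.20 min.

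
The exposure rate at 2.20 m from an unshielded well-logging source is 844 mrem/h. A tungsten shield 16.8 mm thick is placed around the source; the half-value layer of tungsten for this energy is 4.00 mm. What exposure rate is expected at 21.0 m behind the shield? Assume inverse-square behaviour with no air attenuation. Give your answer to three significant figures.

0.504 mrem/h

Distance alone: (2.20/21.0)² = 0.01098, so 844 × 0.01098 = 9.267 mrem/h.
Shield: 16.8/4.00 = 4.200 half-value layers → attenuation 2^(−4.200) = 0.05441.
Combined: 9.267 × 0.05441 = 0.5042 mrem/h.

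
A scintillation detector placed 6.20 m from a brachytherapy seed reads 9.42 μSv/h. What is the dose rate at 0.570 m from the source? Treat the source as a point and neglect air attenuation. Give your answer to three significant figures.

1110 μSv/h

Using I₁d₁² = I₂d₂², scaling from 6.20 m to 0.570 m:
9.42 × (6.20/0.570)² = 9.42 × 118.3 = 1114 μSv/h.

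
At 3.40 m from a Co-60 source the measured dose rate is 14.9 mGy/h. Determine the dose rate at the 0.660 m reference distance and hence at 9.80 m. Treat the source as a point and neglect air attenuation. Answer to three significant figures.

Since intensity falls as 1/r²,
At 0.660 m: (3.40/0.660)² = 26.54, so 14.9 × 26.54 = 395.4 mGy/h
At 9.80 m: (0.660/9.80)² = 0.004536, so 395.4 × 0.004536 = 1.794 mGy/h.

395 mGy/h; 1.79 mGy/h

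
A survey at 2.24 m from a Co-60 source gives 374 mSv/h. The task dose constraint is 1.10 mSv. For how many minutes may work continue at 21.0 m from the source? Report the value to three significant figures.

15.5 min

Since intensity falls as 1/r², rate at 21.0 m:
374 × (2.24/21.0)² = 374 × 0.01138 = 4.256 mSv/h.
Stay time = 1.10 mSv ÷ 4.256 mSv/h = 0.2585 h = 15.51 min.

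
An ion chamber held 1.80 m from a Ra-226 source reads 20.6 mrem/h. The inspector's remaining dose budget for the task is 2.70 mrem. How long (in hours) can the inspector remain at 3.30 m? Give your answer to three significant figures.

Intensity scales as (d₁/d₂)², so rate at 3.30 m:
20.6 × (1.80/3.30)² = 20.6 × 0.2975 = 6.128 mrem/h.
Stay time = 2.70 mrem ÷ 6.128 mrem/h = 0.4406 h.

0.441 h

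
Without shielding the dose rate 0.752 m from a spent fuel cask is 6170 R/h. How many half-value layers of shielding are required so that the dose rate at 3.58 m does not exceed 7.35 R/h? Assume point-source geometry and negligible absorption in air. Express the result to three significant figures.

5.21 half-value layers

At 3.58 m, distance alone gives 6170 × (0.752/3.58)² = 6170 × 0.04412 = 272.2 R/h.
Further attenuation needed: 272.2/7.35 = 37.03.
n = log₂(37.03) = 5.211 half-value layers.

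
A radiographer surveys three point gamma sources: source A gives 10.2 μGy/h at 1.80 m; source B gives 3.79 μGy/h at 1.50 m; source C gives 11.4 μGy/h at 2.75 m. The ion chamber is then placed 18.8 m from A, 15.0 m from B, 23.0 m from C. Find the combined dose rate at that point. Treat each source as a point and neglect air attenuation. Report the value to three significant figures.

0.294 μGy/h

By superposition, sum each source's inverse-square contribution:
A: 10.2 × (1.80/18.8)² = 0.09350 μGy/h
B: 3.79 × (1.50/15.0)² = 0.03790 μGy/h
C: 11.4 × (2.75/23.0)² = 0.1630 μGy/h
Total = 0.09350 + 0.03790 + 0.1630 = 0.2944 μGy/h.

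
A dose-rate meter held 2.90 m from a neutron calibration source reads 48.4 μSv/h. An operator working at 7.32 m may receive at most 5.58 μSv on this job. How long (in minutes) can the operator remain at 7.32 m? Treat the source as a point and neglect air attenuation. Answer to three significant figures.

Since intensity falls as 1/r², rate at 7.32 m:
(2.90/7.32)² = 0.1570, so 48.4 × 0.1570 = 7.599 μSv/h.
Stay time = 5.58 μSv ÷ 7.599 μSv/h = 0.7343 h = 44.06 min.

44.1 min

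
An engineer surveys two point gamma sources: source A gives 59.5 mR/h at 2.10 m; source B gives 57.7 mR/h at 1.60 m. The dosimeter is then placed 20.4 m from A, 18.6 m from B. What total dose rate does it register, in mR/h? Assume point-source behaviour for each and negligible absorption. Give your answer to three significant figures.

Each source contributes Iᵢ·(dᵢ/rᵢ)²; contributions add.
A: 59.5 × (2.10/20.4)² = 0.6305 mR/h
B: 57.7 × (1.60/18.6)² = 0.4270 mR/h
Total = 0.6305 + 0.4270 = 1.057 mR/h.

1.06 mR/h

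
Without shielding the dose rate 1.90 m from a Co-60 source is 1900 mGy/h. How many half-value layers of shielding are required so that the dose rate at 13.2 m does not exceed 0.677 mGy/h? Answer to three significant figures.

5.86 half-value layers

At 13.2 m, distance alone gives (1.90/13.2)² = 0.02072, so 1900 × 0.02072 = 39.37 mGy/h.
Further attenuation needed: 39.37/0.677 = 58.15.
n = log₂(58.15) = 5.862 half-value layers.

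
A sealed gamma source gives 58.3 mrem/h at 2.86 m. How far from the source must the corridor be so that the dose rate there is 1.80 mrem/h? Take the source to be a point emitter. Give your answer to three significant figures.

By the inverse-square law, d₂ = d₁·√(I₁/I₂).
I₁/I₂ = 58.3/1.80 = 32.39, so d₂ = 2.86 × √32.39 = 16.28 m.

16.3 m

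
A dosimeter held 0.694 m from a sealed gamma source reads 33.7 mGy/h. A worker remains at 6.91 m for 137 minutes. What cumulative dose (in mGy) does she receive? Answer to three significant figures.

0.776 mGy

Applying the 1/r² law, rate at 6.91 m:
33.7 × (0.694/6.91)² = 33.7 × 0.01009 = 0.3400 mGy/h.
Dose = rate × time = 0.3400 mGy/h × 2.283 h = 0.7762 mGy.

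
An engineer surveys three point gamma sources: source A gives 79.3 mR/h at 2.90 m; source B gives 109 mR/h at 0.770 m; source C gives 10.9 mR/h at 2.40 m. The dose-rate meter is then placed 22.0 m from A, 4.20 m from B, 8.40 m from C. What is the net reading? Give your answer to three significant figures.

By superposition, sum each source's inverse-square contribution:
A: 79.3 × (2.90/22.0)² = 1.378 mR/h
B: 109 × (0.770/4.20)² = 3.664 mR/h
C: 10.9 × (2.40/8.40)² = 0.8898 mR/h
Total = 1.378 + 3.664 + 0.8898 = 5.932 mR/h.

5.93 mR/h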